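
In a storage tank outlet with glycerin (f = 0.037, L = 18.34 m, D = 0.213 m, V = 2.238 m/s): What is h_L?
Formula: h_L = f \frac{L}{D} \frac{V^2}{2g}
h_L = 0.037·(18.34/0.213)·2.238²/(2·9.81) = 0.8133 m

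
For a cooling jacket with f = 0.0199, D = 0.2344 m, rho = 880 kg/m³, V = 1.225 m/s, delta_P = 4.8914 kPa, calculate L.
Formula: \Delta P = f \frac{L}{D} \frac{\rho V^2}{2}
Substituting knowns: 4.8914 = 0.0199·(L/0.2344)·0.5·880·1.225²/1000
Solving for L: L = (4.8914·1000)·0.2344/(0.0199·0.5·880·1.225²) = 87.26 m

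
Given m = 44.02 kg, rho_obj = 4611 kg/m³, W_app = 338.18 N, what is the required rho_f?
Formula: W_{app} = mg\left(1 - \frac{\rho_f}{\rho_{obj}}\right)
Substituting knowns: 338.18 = 44.02·9.81·(1 − rho_f/4611)
Solving for rho_f: rho_f = 4611·(1 − 338.18/(44.02·9.81)) = 1000 kg/m³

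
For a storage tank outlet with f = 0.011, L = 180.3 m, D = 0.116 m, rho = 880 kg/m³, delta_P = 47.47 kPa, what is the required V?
Formula: \Delta P = f \frac{L}{D} \frac{\rho V^2}{2}
Substituting knowns: 47.47 = 0.011·(180.3/0.116)·0.5·880·V²/1000
Solving for V: V = √((47.47·1000)/(0.011·(180.3/0.116)·0.5·880)) = 2.512 m/s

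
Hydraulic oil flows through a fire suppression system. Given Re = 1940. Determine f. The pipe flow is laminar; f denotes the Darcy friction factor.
Formula: f = \frac{64}{Re}
f = 64/1940 = 0.03299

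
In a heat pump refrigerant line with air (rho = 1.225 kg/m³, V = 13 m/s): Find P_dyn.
Formula: P_{dyn} = \frac{1}{2} \rho V^2
P_dyn = 0.5·1.225·13²/1000 = 0.1035 kPa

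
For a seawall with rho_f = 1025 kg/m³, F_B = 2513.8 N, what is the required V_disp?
Formula: F_B = \rho_f g V_{disp}
Substituting knowns: 2513.8 = 1025·9.81·V_disp
Solving for V_disp: V_disp = 2513.8/(1025·9.81) = 0.25 m³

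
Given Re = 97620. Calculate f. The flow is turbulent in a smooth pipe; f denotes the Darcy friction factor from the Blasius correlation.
Formula: f = \frac{0.316}{Re^{0.25}}
f = 0.316/97620^0.25 = 0.01788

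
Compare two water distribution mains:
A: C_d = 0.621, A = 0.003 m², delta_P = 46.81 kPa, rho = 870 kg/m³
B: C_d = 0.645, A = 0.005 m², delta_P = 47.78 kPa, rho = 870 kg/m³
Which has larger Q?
Q(A) = 19.33 L/s, Q(B) = 33.8 L/s. Answer: B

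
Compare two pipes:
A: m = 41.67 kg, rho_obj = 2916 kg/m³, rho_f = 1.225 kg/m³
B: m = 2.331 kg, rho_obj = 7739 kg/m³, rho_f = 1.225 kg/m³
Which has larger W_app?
W_app(A) = 408.6 N, W_app(B) = 22.86 N. Answer: A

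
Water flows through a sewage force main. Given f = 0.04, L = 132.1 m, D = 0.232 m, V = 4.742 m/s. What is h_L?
Formula: h_L = f \frac{L}{D} \frac{V^2}{2g}
h_L = 0.04·(132.1/0.232)·4.742²/(2·9.81) = 26.1 m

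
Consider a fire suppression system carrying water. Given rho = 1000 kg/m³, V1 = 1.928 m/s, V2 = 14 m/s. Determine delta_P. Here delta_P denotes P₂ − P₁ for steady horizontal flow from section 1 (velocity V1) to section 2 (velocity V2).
Formula: \Delta P = \frac{1}{2} \rho (V_1^2 - V_2^2)
delta_P = 0.5·1000·(1.928² − 14²)/1000 = -96.14 kPa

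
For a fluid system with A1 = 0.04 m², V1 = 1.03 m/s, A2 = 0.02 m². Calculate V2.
Formula: V_2 = \frac{A_1 V_1}{A_2}
V2 = 0.04·1.03/0.02 = 2.06 m/s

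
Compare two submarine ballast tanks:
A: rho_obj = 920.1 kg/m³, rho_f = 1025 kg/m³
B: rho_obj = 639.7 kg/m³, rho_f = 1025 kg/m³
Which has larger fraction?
fraction(A) = 0.8977, fraction(B) = 0.6241. Answer: A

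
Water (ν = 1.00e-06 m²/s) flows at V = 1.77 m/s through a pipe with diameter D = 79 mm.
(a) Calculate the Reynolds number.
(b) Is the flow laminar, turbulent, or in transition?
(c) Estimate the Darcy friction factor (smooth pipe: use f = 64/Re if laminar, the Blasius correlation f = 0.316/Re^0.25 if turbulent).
(a) Re = V·D/ν = 1.77·0.079/1.00e-06 = 139830
(b) Flow regime: turbulent (Re > 4000)
(c) Friction factor: f = 0.316/Re^0.25 = 0.316/139830^0.25 = 0.01634 (Blasius is strictly valid for Re ≲ 1e5; used here as the smooth-pipe estimate the problem specifies)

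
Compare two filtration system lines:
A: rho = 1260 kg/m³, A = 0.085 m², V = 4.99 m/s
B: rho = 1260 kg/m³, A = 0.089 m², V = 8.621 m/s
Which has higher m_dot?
m_dot(A) = 534.4 kg/s, m_dot(B) = 966.8 kg/s. Answer: B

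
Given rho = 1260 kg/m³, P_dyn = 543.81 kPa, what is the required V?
Formula: P_{dyn} = \frac{1}{2} \rho V^2
Substituting knowns: 543.81 = 0.5·1260·V²/1000
Solving for V: V = √(2·(543.81·1000)/1260) = 29.38 m/s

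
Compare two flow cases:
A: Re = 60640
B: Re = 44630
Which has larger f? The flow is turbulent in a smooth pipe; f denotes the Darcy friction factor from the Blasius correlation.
f(A) = 0.02014, f(B) = 0.02174. Answer: B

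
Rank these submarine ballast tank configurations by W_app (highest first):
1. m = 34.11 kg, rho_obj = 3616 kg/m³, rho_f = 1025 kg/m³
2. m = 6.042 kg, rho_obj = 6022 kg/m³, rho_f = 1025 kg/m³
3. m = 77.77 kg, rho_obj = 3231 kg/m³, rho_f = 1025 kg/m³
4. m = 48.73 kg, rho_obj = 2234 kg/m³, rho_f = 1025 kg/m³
Case 1: W_app = 239.8 N
Case 2: W_app = 49.18 N
Case 3: W_app = 520.9 N
Case 4: W_app = 258.7 N
Ranking (highest first): 3, 4, 1, 2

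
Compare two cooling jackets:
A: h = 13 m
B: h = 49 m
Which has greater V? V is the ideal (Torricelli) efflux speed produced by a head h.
V(A) = 15.97 m/s, V(B) = 31.01 m/s. Answer: B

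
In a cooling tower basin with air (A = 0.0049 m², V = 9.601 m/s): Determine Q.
Formula: Q = A V
Q = 0.0049·9.601·1000 = 47.04 L/s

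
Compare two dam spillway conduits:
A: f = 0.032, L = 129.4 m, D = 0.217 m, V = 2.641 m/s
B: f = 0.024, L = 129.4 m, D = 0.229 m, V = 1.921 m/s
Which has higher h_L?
h_L(A) = 6.784 m, h_L(B) = 2.551 m. Answer: A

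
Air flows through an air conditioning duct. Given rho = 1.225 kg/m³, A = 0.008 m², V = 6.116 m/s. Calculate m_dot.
Formula: \dot{m} = \rho A V
m_dot = 1.225·0.008·6.116 = 0.05994 kg/s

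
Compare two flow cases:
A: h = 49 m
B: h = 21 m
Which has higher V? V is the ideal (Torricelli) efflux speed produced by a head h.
V(A) = 31.01 m/s, V(B) = 20.3 m/s. Answer: A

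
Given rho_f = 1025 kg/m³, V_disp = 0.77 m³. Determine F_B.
Formula: F_B = \rho_f g V_{disp}
F_B = 1025·9.81·0.77 = 7743 N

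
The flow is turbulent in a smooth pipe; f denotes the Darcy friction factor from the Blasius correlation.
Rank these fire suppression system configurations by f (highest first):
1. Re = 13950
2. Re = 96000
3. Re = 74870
Case 1: f = 0.02908
Case 2: f = 0.01795
Case 3: f = 0.0191
Ranking (highest first): 1, 3, 2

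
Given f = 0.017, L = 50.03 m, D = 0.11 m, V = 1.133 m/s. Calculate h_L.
Formula: h_L = f \frac{L}{D} \frac{V^2}{2g}
h_L = 0.017·(50.03/0.11)·1.133²/(2·9.81) = 0.5059 m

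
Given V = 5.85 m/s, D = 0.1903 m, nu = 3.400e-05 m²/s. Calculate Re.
Formula: Re = \frac{V D}{\nu}
Re = 5.85·0.1903/3.400e-05 = 32743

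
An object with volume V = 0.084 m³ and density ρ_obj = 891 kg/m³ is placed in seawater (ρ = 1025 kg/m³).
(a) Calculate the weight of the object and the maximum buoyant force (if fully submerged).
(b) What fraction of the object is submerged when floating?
(a) W=rho_obj*g*V=891*9.81*0.084=734.2 N; F_B(max)=rho*g*V=1025*9.81*0.084=844.6 N
(b) Floating fraction=rho_obj/rho=891/1025=0.869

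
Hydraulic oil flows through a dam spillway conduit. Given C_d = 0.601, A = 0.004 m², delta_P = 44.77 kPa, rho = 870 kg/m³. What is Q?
Formula: Q = C_d A \sqrt{\frac{2 \Delta P}{\rho}}
Q = 0.601·0.004·√(2·(44.77·1000)/870)·1000 = 24.39 L/s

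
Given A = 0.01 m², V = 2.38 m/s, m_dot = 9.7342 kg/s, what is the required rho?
Formula: \dot{m} = \rho A V
Substituting knowns: 9.7342 = rho·0.01·2.38
Solving for rho: rho = 9.7342/(0.01·2.38) = 409 kg/m³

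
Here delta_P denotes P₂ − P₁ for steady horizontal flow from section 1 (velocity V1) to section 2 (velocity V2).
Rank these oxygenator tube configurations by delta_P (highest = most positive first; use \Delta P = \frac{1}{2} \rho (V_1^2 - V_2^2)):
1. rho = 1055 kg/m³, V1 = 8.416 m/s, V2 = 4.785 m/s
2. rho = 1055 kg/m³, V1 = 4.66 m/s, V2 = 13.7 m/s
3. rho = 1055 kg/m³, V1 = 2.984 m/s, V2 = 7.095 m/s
Case 1: delta_P = 25.28 kPa
Case 2: delta_P = -87.55 kPa
Case 3: delta_P = -21.86 kPa
Ranking (highest first): 1, 3, 2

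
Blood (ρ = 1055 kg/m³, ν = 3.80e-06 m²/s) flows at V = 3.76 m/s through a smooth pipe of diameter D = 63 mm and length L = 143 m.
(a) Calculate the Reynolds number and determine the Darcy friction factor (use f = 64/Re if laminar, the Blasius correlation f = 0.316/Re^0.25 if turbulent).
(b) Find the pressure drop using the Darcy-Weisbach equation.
(a) Re = V·D/ν = 3.76·0.063/3.80e-06 = 62337 → turbulent (Re > 4000); f = 0.316/Re^0.25 = 0.316/62337^0.25 = 0.019999
(b) Darcy-Weisbach: ΔP = f·(L/D)·½ρV²/1000 = 0.019999·(143/0.063)·½·1055·3.76²/1000 = 338.5 kPa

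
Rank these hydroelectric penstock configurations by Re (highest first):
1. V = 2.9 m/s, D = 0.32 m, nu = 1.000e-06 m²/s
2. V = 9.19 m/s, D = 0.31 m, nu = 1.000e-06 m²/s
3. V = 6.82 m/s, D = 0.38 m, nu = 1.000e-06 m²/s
Case 1: Re = 928000
Case 2: Re = 2.849e+06
Case 3: Re = 2.592e+06
Ranking (highest first): 2, 3, 1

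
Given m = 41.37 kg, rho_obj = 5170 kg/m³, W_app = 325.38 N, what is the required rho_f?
Formula: W_{app} = mg\left(1 - \frac{\rho_f}{\rho_{obj}}\right)
Substituting knowns: 325.38 = 41.37·9.81·(1 − rho_f/5170)
Solving for rho_f: rho_f = 5170·(1 − 325.38/(41.37·9.81)) = 1025 kg/m³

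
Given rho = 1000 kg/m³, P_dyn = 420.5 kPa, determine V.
Formula: P_{dyn} = \frac{1}{2} \rho V^2
Substituting knowns: 420.5 = 0.5·1000·V²/1000
Solving for V: V = √(2·(420.5·1000)/1000) = 29 m/s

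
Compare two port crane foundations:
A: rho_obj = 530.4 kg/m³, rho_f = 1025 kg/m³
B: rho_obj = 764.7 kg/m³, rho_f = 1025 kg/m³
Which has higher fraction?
fraction(A) = 0.5175, fraction(B) = 0.746. Answer: B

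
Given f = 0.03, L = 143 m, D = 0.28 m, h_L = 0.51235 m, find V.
Formula: h_L = f \frac{L}{D} \frac{V^2}{2g}
Substituting knowns: 0.51235 = 0.03·(143/0.28)·V²/(2·9.81)
Solving for V: V = √(0.51235·2·9.81/(0.03·(143/0.28))) = 0.81 m/s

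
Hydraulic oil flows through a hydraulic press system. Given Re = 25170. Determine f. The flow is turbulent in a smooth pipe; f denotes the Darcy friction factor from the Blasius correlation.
Formula: f = \frac{0.316}{Re^{0.25}}
f = 0.316/25170^0.25 = 0.02509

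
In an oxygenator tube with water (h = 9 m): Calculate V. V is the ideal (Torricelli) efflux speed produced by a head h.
Formula: V = \sqrt{2 g h}
V = √(2·9.81·9) = 13.29 m/s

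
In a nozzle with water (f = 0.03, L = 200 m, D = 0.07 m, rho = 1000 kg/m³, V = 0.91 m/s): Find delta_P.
Formula: \Delta P = f \frac{L}{D} \frac{\rho V^2}{2}
delta_P = 0.03·(200/0.07)·0.5·1000·0.91²/1000 = 35.49 kPa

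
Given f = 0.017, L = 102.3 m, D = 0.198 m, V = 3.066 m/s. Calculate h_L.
Formula: h_L = f \frac{L}{D} \frac{V^2}{2g}
h_L = 0.017·(102.3/0.198)·3.066²/(2·9.81) = 4.208 m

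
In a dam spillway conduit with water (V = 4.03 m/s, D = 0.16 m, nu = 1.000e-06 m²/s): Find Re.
Formula: Re = \frac{V D}{\nu}
Re = 4.03·0.16/1.000e-06 = 644800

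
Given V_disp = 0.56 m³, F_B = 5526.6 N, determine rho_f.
Formula: F_B = \rho_f g V_{disp}
Substituting knowns: 5526.6 = rho_f·9.81·0.56
Solving for rho_f: rho_f = 5526.6/(9.81·0.56) = 1006 kg/m³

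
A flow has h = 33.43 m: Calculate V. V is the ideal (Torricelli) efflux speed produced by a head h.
Formula: V = \sqrt{2 g h}
V = √(2·9.81·33.43) = 25.61 m/s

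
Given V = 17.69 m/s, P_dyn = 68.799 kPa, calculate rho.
Formula: P_{dyn} = \frac{1}{2} \rho V^2
Substituting knowns: 68.799 = 0.5·rho·17.69²/1000
Solving for rho: rho = 2·(68.799·1000)/17.69² = 439.7 kg/m³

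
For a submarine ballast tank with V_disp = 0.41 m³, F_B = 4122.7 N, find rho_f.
Formula: F_B = \rho_f g V_{disp}
Substituting knowns: 4122.7 = rho_f·9.81·0.41
Solving for rho_f: rho_f = 4122.7/(9.81·0.41) = 1025 kg/m³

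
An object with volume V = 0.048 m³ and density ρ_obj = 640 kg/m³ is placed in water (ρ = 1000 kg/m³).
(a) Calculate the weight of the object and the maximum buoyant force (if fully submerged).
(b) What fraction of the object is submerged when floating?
(a) W=rho_obj*g*V=640*9.81*0.048=301.4 N; F_B(max)=rho*g*V=1000*9.81*0.048=470.9 N
(b) Floating fraction=rho_obj/rho=640/1000=0.640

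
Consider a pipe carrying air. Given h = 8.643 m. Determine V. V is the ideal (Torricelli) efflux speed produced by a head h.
Formula: V = \sqrt{2 g h}
V = √(2·9.81·8.643) = 13.02 m/s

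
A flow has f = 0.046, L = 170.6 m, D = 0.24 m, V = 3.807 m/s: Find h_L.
Formula: h_L = f \frac{L}{D} \frac{V^2}{2g}
h_L = 0.046·(170.6/0.24)·3.807²/(2·9.81) = 24.15 m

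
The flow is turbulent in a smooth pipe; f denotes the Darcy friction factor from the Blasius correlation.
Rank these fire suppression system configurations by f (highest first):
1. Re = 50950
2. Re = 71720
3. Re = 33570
Case 1: f = 0.02103
Case 2: f = 0.01931
Case 3: f = 0.02335
Ranking (highest first): 3, 1, 2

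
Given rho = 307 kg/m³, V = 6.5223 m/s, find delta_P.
Formula: V = \sqrt{\frac{2 \Delta P}{\rho}}
Substituting knowns: 6.5223 = √(2·(delta_P·1000)/307)
Solving for delta_P: delta_P = 6.5223²·307/2/1000 = 6.53 kPa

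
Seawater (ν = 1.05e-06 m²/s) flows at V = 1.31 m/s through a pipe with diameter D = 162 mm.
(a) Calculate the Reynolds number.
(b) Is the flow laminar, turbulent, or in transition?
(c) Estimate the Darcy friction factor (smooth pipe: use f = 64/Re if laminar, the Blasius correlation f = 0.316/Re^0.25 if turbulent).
(a) Re = V·D/ν = 1.31·0.162/1.05e-06 = 202110
(b) Flow regime: turbulent (Re > 4000)
(c) Friction factor: f = 0.316/Re^0.25 = 0.316/202110^0.25 = 0.0149 (Blasius is strictly valid for Re ≲ 1e5; used here as the smooth-pipe estimate the problem specifies)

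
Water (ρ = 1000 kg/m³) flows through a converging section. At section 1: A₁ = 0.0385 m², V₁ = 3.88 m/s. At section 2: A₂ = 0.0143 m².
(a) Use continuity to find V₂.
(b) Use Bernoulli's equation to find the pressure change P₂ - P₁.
(a) Continuity: A₁V₁=A₂V₂ -> V₂=A₁V₁/A₂=0.0385*3.88/0.0143=10.45 m/s
(b) Bernoulli: P₂-P₁=0.5*rho*(V₁^2-V₂^2)/1000=0.5*1000*(3.88^2-10.45^2)/1000=-47.07 kPa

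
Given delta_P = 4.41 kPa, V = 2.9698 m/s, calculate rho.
Formula: V = \sqrt{\frac{2 \Delta P}{\rho}}
Substituting knowns: 2.9698 = √(2·(4.41·1000)/rho)
Solving for rho: rho = 2·(4.41·1000)/2.9698² = 1000 kg/m³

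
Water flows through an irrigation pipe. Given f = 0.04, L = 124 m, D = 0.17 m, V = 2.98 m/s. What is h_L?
Formula: h_L = f \frac{L}{D} \frac{V^2}{2g}
h_L = 0.04·(124/0.17)·2.98²/(2·9.81) = 13.21 m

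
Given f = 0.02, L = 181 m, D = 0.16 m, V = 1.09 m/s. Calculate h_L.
Formula: h_L = f \frac{L}{D} \frac{V^2}{2g}
h_L = 0.02·(181/0.16)·1.09²/(2·9.81) = 1.37 m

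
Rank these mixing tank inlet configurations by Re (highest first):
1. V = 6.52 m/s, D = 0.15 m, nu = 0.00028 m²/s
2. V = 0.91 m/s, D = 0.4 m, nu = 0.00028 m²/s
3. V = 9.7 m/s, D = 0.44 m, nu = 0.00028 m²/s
Case 1: Re = 3493
Case 2: Re = 1300
Case 3: Re = 15243
Ranking (highest first): 3, 1, 2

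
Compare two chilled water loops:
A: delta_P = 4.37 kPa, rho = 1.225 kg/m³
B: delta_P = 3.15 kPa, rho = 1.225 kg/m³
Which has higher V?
V(A) = 84.47 m/s, V(B) = 71.71 m/s. Answer: A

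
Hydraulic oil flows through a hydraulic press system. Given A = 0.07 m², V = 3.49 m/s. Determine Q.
Formula: Q = A V
Q = 0.07·3.49·1000 = 244.3 L/s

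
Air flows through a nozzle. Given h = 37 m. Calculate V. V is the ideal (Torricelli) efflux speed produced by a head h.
Formula: V = \sqrt{2 g h}
V = √(2·9.81·37) = 26.94 m/s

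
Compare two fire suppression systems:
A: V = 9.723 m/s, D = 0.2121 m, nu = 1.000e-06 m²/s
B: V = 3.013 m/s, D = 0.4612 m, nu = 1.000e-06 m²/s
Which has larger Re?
Re(A) = 2.062e+06, Re(B) = 1.390e+06. Answer: A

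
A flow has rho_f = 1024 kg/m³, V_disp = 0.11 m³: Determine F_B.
Formula: F_B = \rho_f g V_{disp}
F_B = 1024·9.81·0.11 = 1105 N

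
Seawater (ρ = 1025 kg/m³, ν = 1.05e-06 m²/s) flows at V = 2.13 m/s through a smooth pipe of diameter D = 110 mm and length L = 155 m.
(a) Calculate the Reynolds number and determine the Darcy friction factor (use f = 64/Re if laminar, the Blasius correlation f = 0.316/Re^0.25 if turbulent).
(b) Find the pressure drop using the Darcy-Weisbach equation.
(a) Re = V·D/ν = 2.13·0.11/1.05e-06 = 223140 → turbulent (Re > 4000); f = 0.316/Re^0.25 = 0.316/223140^0.25 = 0.014539 (Blasius is strictly valid for Re ≲ 1e5; used here as the smooth-pipe estimate the problem specifies)
(b) Darcy-Weisbach: ΔP = f·(L/D)·½ρV²/1000 = 0.014539·(155/0.110)·½·1025·2.13²/1000 = 47.64 kPa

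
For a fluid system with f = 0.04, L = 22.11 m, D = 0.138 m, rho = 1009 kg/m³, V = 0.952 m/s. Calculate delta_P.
Formula: \Delta P = f \frac{L}{D} \frac{\rho V^2}{2}
delta_P = 0.04·(22.11/0.138)·0.5·1009·0.952²/1000 = 2.93 kPa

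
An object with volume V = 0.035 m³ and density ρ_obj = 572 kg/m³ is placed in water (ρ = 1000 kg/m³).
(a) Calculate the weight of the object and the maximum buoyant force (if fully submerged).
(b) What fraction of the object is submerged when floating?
(a) W=rho_obj*g*V=572*9.81*0.035=196.4 N; F_B(max)=rho*g*V=1000*9.81*0.035=343.4 N
(b) Floating fraction=rho_obj/rho=572/1000=0.572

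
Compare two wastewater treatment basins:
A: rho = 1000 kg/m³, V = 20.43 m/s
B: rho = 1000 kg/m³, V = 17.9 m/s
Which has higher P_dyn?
P_dyn(A) = 208.7 kPa, P_dyn(B) = 160.2 kPa. Answer: A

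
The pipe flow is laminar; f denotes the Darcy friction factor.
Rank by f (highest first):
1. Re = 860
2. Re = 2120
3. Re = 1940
Case 1: f = 0.07442
Case 2: f = 0.03019
Case 3: f = 0.03299
Ranking (highest first): 1, 3, 2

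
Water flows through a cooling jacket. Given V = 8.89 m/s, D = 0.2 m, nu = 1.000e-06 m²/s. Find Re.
Formula: Re = \frac{V D}{\nu}
Re = 8.89·0.2/1.000e-06 = 1.778e+06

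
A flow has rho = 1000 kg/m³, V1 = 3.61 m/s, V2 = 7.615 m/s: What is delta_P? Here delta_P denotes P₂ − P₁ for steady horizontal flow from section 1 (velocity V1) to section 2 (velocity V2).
Formula: \Delta P = \frac{1}{2} \rho (V_1^2 - V_2^2)
delta_P = 0.5·1000·(3.61² − 7.615²)/1000 = -22.48 kPa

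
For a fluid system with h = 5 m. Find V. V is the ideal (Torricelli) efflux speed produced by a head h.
Formula: V = \sqrt{2 g h}
V = √(2·9.81·5) = 9.905 m/s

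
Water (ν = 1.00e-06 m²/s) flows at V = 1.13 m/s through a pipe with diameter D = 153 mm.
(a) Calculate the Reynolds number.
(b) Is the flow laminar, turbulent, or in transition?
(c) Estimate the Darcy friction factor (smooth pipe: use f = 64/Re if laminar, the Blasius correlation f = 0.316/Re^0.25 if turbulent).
(a) Re = V·D/ν = 1.13·0.153/1.00e-06 = 172890
(b) Flow regime: turbulent (Re > 4000)
(c) Friction factor: f = 0.316/Re^0.25 = 0.316/172890^0.25 = 0.0155 (Blasius is strictly valid for Re ≲ 1e5; used here as the smooth-pipe estimate the problem specifies)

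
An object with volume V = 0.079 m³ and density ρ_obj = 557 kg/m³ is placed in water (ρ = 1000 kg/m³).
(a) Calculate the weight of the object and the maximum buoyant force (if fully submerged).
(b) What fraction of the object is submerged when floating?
(a) W=rho_obj*g*V=557*9.81*0.079=431.7 N; F_B(max)=rho*g*V=1000*9.81*0.079=775.0 N
(b) Floating fraction=rho_obj/rho=557/1000=0.557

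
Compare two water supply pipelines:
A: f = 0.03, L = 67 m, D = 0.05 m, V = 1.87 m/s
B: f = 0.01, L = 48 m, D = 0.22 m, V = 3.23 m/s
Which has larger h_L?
h_L(A) = 7.165 m, h_L(B) = 1.16 m. Answer: A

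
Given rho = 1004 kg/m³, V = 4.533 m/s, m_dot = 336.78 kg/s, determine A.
Formula: \dot{m} = \rho A V
Substituting knowns: 336.78 = 1004·A·4.533
Solving for A: A = 336.78/(1004·4.533) = 0.074 m²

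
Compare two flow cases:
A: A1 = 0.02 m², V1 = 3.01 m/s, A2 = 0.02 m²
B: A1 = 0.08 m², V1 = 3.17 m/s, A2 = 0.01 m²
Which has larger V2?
V2(A) = 3.01 m/s, V2(B) = 25.36 m/s. Answer: B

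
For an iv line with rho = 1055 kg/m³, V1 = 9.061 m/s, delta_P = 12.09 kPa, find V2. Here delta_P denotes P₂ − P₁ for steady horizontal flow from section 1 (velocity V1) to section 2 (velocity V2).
Formula: \Delta P = \frac{1}{2} \rho (V_1^2 - V_2^2)
Substituting knowns: 12.09 = 0.5·1055·(9.061² − V2²)/1000
Solving for V2: V2 = √(9.061² − 2·(12.09·1000)/1055) = 7.693 m/s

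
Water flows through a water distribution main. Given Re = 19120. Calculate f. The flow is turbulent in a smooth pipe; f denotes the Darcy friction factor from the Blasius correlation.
Formula: f = \frac{0.316}{Re^{0.25}}
f = 0.316/19120^0.25 = 0.02687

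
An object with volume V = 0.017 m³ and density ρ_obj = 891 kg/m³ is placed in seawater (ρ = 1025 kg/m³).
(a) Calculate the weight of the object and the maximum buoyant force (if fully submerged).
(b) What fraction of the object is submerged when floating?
(a) W=rho_obj*g*V=891*9.81*0.017=148.6 N; F_B(max)=rho*g*V=1025*9.81*0.017=170.9 N
(b) Floating fraction=rho_obj/rho=891/1025=0.869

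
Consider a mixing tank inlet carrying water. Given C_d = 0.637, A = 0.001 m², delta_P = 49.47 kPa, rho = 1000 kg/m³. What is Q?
Formula: Q = C_d A \sqrt{\frac{2 \Delta P}{\rho}}
Q = 0.637·0.001·√(2·(49.47·1000)/1000)·1000 = 6.336 L/s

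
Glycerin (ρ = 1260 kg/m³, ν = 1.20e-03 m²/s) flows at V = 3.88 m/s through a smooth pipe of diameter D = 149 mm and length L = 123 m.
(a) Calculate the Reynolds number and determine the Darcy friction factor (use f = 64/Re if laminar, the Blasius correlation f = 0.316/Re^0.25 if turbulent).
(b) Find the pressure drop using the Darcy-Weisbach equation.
(a) Re = V·D/ν = 3.88·0.149/1.20e-03 = 481.77 → laminar (Re < 2300); f = 64/Re = 64/481.77 = 0.13284
(b) Darcy-Weisbach: ΔP = f·(L/D)·½ρV²/1000 = 0.13284·(123/0.149)·½·1260·3.88²/1000 = 1040 kPa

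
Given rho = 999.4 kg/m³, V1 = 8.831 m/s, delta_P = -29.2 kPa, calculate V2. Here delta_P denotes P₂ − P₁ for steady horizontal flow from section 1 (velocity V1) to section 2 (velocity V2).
Formula: \Delta P = \frac{1}{2} \rho (V_1^2 - V_2^2)
Substituting knowns: -29.2 = 0.5·999.4·(8.831² − V2²)/1000
Solving for V2: V2 = √(8.831² − 2·(-29.2·1000)/999.4) = 11.68 m/s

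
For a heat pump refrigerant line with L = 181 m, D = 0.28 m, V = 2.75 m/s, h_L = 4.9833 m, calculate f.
Formula: h_L = f \frac{L}{D} \frac{V^2}{2g}
Substituting knowns: 4.9833 = f·(181/0.28)·2.75²/(2·9.81)
Solving for f: f = 4.9833·2·9.81/((181/0.28)·2.75²) = 0.02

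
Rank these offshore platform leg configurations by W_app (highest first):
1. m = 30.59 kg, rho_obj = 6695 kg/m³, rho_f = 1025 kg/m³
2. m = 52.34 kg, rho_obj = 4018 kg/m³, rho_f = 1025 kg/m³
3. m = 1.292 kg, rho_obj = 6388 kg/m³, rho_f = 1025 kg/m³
Case 1: W_app = 254.1 N
Case 2: W_app = 382.5 N
Case 3: W_app = 10.64 N
Ranking (highest first): 2, 1, 3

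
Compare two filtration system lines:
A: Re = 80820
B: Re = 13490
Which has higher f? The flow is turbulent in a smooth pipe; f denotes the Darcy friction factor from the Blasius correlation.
f(A) = 0.01874, f(B) = 0.02932. Answer: B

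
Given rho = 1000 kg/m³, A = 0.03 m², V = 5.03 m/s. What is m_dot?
Formula: \dot{m} = \rho A V
m_dot = 1000·0.03·5.03 = 150.9 kg/s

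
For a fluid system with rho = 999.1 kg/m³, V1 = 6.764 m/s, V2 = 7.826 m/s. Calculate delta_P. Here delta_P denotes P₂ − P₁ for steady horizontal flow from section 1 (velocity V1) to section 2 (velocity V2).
Formula: \Delta P = \frac{1}{2} \rho (V_1^2 - V_2^2)
delta_P = 0.5·999.1·(6.764² − 7.826²)/1000 = -7.74 kPa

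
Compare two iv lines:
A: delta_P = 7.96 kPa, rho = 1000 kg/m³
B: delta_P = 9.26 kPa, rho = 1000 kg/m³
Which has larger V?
V(A) = 3.99 m/s, V(B) = 4.303 m/s. Answer: B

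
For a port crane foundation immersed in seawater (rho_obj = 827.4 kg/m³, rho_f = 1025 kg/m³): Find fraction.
Formula: f_{sub} = \frac{\rho_{obj}}{\rho_f}
fraction = 827.4/1025 = 0.8072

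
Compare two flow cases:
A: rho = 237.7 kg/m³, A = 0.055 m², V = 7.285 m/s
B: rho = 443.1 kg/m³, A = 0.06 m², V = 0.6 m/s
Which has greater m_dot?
m_dot(A) = 95.24 kg/s, m_dot(B) = 15.95 kg/s. Answer: A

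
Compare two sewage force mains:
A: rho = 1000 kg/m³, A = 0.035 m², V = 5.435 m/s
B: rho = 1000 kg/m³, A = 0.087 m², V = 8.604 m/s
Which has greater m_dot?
m_dot(A) = 190.2 kg/s, m_dot(B) = 748.5 kg/s. Answer: B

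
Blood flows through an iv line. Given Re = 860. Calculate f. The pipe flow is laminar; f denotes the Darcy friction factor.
Formula: f = \frac{64}{Re}
f = 64/860 = 0.07442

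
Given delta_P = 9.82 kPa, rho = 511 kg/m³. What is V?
Formula: V = \sqrt{\frac{2 \Delta P}{\rho}}
V = √(2·(9.82·1000)/511) = 6.2 m/s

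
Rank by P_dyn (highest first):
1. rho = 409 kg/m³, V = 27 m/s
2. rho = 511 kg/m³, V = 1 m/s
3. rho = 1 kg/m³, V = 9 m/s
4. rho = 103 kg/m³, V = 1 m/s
Case 1: P_dyn = 149.1 kPa
Case 2: P_dyn = 0.2555 kPa
Case 3: P_dyn = 0.0405 kPa
Case 4: P_dyn = 0.0515 kPa
Ranking (highest first): 1, 2, 4, 3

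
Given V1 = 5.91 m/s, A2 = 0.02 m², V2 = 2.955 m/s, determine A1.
Formula: V_2 = \frac{A_1 V_1}{A_2}
Substituting knowns: 2.955 = A1·5.91/0.02
Solving for A1: A1 = 2.955·0.02/5.91 = 0.01 m²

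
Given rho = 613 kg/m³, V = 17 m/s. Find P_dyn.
Formula: P_{dyn} = \frac{1}{2} \rho V^2
P_dyn = 0.5·613·17²/1000 = 88.58 kPa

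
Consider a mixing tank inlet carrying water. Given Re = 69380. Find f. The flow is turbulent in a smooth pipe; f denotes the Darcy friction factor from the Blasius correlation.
Formula: f = \frac{0.316}{Re^{0.25}}
f = 0.316/69380^0.25 = 0.01947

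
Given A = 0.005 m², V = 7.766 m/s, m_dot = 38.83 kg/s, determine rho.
Formula: \dot{m} = \rho A V
Substituting knowns: 38.83 = rho·0.005·7.766
Solving for rho: rho = 38.83/(0.005·7.766) = 1000 kg/m³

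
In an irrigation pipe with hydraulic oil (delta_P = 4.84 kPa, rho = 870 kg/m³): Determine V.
Formula: V = \sqrt{\frac{2 \Delta P}{\rho}}
V = √(2·(4.84·1000)/870) = 3.336 m/s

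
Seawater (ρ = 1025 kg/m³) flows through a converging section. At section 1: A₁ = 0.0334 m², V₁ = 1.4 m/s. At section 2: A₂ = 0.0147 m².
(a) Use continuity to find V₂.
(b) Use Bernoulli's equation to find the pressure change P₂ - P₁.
(a) Continuity: A₁V₁=A₂V₂ -> V₂=A₁V₁/A₂=0.0334*1.4/0.0147=3.18 m/s
(b) Bernoulli: P₂-P₁=0.5*rho*(V₁^2-V₂^2)/1000=0.5*1025*(1.4^2-3.18^2)/1000=-4.178 kPa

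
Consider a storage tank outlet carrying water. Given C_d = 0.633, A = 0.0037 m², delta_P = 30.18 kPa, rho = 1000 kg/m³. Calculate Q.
Formula: Q = C_d A \sqrt{\frac{2 \Delta P}{\rho}}
Q = 0.633·0.0037·√(2·(30.18·1000)/1000)·1000 = 18.2 L/s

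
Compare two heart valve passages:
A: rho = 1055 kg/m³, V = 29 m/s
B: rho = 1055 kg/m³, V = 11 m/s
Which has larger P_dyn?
P_dyn(A) = 443.6 kPa, P_dyn(B) = 63.83 kPa. Answer: A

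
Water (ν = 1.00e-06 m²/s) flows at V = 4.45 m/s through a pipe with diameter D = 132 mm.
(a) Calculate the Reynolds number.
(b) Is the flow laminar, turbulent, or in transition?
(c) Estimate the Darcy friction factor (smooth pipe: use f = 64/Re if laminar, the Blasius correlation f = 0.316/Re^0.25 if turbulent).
(a) Re = V·D/ν = 4.45·0.132/1.00e-06 = 587400
(b) Flow regime: turbulent (Re > 4000)
(c) Friction factor: f = 0.316/Re^0.25 = 0.316/587400^0.25 = 0.01141 (Blasius is strictly valid for Re ≲ 1e5; used here as the smooth-pipe estimate the problem specifies)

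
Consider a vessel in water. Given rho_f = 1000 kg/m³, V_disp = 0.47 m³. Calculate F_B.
Formula: F_B = \rho_f g V_{disp}
F_B = 1000·9.81·0.47 = 4611 N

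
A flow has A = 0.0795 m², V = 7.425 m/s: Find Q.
Formula: Q = A V
Q = 0.0795·7.425·1000 = 590.3 L/s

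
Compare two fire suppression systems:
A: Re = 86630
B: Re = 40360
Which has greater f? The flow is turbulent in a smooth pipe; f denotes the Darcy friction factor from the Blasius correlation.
f(A) = 0.01842, f(B) = 0.02229. Answer: B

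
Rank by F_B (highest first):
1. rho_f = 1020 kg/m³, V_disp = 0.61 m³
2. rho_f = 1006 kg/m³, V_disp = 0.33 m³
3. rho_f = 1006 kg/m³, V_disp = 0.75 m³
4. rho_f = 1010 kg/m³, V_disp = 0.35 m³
Case 1: F_B = 6104 N
Case 2: F_B = 3257 N
Case 3: F_B = 7402 N
Case 4: F_B = 3468 N
Ranking (highest first): 3, 1, 4, 2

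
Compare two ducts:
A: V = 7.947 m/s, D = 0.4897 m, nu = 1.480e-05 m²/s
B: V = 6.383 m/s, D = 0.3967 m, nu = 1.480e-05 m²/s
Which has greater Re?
Re(A) = 262949, Re(B) = 171090. Answer: A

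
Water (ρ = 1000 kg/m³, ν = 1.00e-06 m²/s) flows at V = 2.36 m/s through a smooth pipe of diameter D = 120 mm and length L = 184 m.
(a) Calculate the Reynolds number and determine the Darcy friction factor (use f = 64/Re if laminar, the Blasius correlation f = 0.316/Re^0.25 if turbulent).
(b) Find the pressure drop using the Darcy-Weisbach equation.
(a) Re = V·D/ν = 2.36·0.12/1.00e-06 = 283200 → turbulent (Re > 4000); f = 0.316/Re^0.25 = 0.316/283200^0.25 = 0.013698 (Blasius is strictly valid for Re ≲ 1e5; used here as the smooth-pipe estimate the problem specifies)
(b) Darcy-Weisbach: ΔP = f·(L/D)·½ρV²/1000 = 0.013698·(184/0.120)·½·1000·2.36²/1000 = 58.49 kPa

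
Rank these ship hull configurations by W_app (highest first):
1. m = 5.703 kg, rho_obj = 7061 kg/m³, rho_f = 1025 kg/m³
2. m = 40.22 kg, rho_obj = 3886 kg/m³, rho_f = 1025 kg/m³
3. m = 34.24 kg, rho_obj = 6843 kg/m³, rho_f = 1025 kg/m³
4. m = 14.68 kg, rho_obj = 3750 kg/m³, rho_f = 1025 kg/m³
Case 1: W_app = 47.83 N
Case 2: W_app = 290.5 N
Case 3: W_app = 285.6 N
Case 4: W_app = 104.6 N
Ranking (highest first): 2, 3, 4, 1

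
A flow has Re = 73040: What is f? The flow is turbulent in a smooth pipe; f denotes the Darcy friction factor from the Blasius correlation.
Formula: f = \frac{0.316}{Re^{0.25}}
f = 0.316/73040^0.25 = 0.01922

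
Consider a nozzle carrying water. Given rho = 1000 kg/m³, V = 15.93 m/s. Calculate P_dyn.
Formula: P_{dyn} = \frac{1}{2} \rho V^2
P_dyn = 0.5·1000·15.93²/1000 = 126.9 kPa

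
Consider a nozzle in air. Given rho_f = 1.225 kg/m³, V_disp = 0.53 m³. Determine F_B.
Formula: F_B = \rho_f g V_{disp}
F_B = 1.225·9.81·0.53 = 6.369 N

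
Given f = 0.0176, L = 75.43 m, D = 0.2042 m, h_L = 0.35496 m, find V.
Formula: h_L = f \frac{L}{D} \frac{V^2}{2g}
Substituting knowns: 0.35496 = 0.0176·(75.43/0.2042)·V²/(2·9.81)
Solving for V: V = √(0.35496·2·9.81/(0.0176·(75.43/0.2042))) = 1.035 m/s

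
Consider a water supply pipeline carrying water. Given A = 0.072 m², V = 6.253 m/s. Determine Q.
Formula: Q = A V
Q = 0.072·6.253·1000 = 450.2 L/s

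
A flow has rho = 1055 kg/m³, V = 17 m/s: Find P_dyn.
Formula: P_{dyn} = \frac{1}{2} \rho V^2
P_dyn = 0.5·1055·17²/1000 = 152.4 kPa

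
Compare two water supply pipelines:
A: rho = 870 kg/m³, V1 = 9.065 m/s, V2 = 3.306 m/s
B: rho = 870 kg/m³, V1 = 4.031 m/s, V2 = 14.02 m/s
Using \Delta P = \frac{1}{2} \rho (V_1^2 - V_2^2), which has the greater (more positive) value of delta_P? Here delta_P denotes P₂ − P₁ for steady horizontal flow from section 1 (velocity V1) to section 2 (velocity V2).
delta_P(A) = 30.99 kPa, delta_P(B) = -78.44 kPa. Answer: A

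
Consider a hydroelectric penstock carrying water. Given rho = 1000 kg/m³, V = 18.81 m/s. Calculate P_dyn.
Formula: P_{dyn} = \frac{1}{2} \rho V^2
P_dyn = 0.5·1000·18.81²/1000 = 176.9 kPa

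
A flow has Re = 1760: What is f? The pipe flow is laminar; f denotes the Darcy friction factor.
Formula: f = \frac{64}{Re}
f = 64/1760 = 0.03636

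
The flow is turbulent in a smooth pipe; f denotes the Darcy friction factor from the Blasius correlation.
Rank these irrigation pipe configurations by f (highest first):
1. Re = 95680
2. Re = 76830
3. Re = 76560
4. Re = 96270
Case 1: f = 0.01797
Case 2: f = 0.01898
Case 3: f = 0.019
Case 4: f = 0.01794
Ranking (highest first): 3, 2, 1, 4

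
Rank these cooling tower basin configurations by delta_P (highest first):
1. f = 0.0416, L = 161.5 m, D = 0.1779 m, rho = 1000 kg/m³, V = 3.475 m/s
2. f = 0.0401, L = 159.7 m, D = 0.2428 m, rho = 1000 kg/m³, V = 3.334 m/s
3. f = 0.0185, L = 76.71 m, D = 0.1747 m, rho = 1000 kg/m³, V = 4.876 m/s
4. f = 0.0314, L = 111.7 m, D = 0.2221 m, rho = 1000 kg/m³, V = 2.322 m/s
Case 1: delta_P = 228 kPa
Case 2: delta_P = 146.6 kPa
Case 3: delta_P = 96.57 kPa
Case 4: delta_P = 42.57 kPa
Ranking (highest first): 1, 2, 3, 4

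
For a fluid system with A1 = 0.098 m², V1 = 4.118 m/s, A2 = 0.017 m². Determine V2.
Formula: V_2 = \frac{A_1 V_1}{A_2}
V2 = 0.098·4.118/0.017 = 23.74 m/s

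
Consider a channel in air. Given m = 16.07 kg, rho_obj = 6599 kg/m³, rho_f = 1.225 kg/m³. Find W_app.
Formula: W_{app} = mg\left(1 - \frac{\rho_f}{\rho_{obj}}\right)
W_app = 16.07·9.81·(1 − 1.225/6599) = 157.6 N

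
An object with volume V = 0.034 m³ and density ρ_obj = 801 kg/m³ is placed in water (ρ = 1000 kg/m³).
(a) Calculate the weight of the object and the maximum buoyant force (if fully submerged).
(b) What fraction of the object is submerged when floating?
(a) W=rho_obj*g*V=801*9.81*0.034=267.2 N; F_B(max)=rho*g*V=1000*9.81*0.034=333.5 N
(b) Floating fraction=rho_obj/rho=801/1000=0.801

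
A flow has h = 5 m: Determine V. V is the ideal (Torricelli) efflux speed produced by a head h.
Formula: V = \sqrt{2 g h}
V = √(2·9.81·5) = 9.905 m/s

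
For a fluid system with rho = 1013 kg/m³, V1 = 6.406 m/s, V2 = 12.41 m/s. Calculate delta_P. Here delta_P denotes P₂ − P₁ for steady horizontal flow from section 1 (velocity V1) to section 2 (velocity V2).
Formula: \Delta P = \frac{1}{2} \rho (V_1^2 - V_2^2)
delta_P = 0.5·1013·(6.406² − 12.41²)/1000 = -57.22 kPa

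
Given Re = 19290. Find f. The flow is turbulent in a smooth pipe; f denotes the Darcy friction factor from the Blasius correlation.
Formula: f = \frac{0.316}{Re^{0.25}}
f = 0.316/19290^0.25 = 0.02681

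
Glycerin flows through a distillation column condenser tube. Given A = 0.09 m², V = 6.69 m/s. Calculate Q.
Formula: Q = A V
Q = 0.09·6.69·1000 = 602.1 L/s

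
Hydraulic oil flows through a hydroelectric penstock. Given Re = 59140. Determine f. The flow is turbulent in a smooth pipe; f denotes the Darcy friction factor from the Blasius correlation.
Formula: f = \frac{0.316}{Re^{0.25}}
f = 0.316/59140^0.25 = 0.02026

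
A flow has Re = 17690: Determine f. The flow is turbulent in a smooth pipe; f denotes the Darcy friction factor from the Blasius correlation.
Formula: f = \frac{0.316}{Re^{0.25}}
f = 0.316/17690^0.25 = 0.0274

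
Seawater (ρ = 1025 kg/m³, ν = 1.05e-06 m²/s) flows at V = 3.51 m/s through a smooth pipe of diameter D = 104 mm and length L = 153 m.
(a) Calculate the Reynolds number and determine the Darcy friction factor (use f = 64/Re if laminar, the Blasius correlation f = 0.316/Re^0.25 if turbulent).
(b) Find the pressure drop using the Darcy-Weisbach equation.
(a) Re = V·D/ν = 3.51·0.104/1.05e-06 = 347660 → turbulent (Re > 4000); f = 0.316/Re^0.25 = 0.316/347660^0.25 = 0.013014 (Blasius is strictly valid for Re ≲ 1e5; used here as the smooth-pipe estimate the problem specifies)
(b) Darcy-Weisbach: ΔP = f·(L/D)·½ρV²/1000 = 0.013014·(153/0.104)·½·1025·3.51²/1000 = 120.9 kPa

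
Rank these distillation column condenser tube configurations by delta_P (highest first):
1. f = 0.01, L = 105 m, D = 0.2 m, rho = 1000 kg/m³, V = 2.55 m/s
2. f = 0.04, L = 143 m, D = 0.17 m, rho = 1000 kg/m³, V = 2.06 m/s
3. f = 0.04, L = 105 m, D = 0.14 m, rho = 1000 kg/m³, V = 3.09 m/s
Case 1: delta_P = 17.07 kPa
Case 2: delta_P = 71.39 kPa
Case 3: delta_P = 143.2 kPa
Ranking (highest first): 3, 2, 1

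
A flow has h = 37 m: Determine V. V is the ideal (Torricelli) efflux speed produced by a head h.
Formula: V = \sqrt{2 g h}
V = √(2·9.81·37) = 26.94 m/s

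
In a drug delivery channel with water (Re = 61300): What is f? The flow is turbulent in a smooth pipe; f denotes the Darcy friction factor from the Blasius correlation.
Formula: f = \frac{0.316}{Re^{0.25}}
f = 0.316/61300^0.25 = 0.02008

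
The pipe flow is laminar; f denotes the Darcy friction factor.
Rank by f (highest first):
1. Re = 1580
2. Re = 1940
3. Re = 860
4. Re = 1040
Case 1: f = 0.04051
Case 2: f = 0.03299
Case 3: f = 0.07442
Case 4: f = 0.06154
Ranking (highest first): 3, 4, 1, 2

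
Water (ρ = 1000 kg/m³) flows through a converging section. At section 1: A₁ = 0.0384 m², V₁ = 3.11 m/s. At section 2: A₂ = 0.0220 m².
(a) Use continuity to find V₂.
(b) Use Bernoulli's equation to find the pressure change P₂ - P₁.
(a) Continuity: A₁V₁=A₂V₂ -> V₂=A₁V₁/A₂=0.0384*3.11/0.0220=5.43 m/s
(b) Bernoulli: P₂-P₁=0.5*rho*(V₁^2-V₂^2)/1000=0.5*1000*(3.11^2-5.43^2)/1000=-9.906 kPa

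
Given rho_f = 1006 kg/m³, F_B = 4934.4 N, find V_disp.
Formula: F_B = \rho_f g V_{disp}
Substituting knowns: 4934.4 = 1006·9.81·V_disp
Solving for V_disp: V_disp = 4934.4/(1006·9.81) = 0.5 m³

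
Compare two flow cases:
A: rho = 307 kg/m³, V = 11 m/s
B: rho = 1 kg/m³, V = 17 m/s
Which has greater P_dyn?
P_dyn(A) = 18.57 kPa, P_dyn(B) = 0.1445 kPa. Answer: A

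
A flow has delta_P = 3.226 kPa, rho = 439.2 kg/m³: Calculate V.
Formula: V = \sqrt{\frac{2 \Delta P}{\rho}}
V = √(2·(3.226·1000)/439.2) = 3.833 m/s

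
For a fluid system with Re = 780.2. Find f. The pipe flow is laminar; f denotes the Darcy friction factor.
Formula: f = \frac{64}{Re}
f = 64/780.2 = 0.08203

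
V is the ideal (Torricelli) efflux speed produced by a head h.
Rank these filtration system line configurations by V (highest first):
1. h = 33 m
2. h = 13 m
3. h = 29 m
Case 1: V = 25.45 m/s
Case 2: V = 15.97 m/s
Case 3: V = 23.85 m/s
Ranking (highest first): 1, 3, 2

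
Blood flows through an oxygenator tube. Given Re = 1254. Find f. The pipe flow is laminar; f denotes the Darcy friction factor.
Formula: f = \frac{64}{Re}
f = 64/1254 = 0.05104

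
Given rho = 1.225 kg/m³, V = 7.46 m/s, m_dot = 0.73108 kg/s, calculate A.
Formula: \dot{m} = \rho A V
Substituting knowns: 0.73108 = 1.225·A·7.46
Solving for A: A = 0.73108/(1.225·7.46) = 0.08 m²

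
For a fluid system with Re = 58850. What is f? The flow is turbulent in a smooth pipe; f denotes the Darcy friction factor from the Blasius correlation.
Formula: f = \frac{0.316}{Re^{0.25}}
f = 0.316/58850^0.25 = 0.02029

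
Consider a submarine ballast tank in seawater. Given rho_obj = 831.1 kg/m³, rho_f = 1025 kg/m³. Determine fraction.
Formula: f_{sub} = \frac{\rho_{obj}}{\rho_f}
fraction = 831.1/1025 = 0.8108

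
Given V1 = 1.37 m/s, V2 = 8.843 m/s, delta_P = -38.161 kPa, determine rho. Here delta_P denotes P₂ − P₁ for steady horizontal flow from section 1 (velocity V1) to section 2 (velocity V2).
Formula: \Delta P = \frac{1}{2} \rho (V_1^2 - V_2^2)
Substituting knowns: -38.161 = 0.5·rho·(1.37² − 8.843²)/1000
Solving for rho: rho = 2·(-38.161·1000)/(1.37² − 8.843²) = 1000 kg/m³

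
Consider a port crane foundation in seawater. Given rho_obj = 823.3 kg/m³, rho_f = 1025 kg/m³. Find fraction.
Formula: f_{sub} = \frac{\rho_{obj}}{\rho_f}
fraction = 823.3/1025 = 0.8032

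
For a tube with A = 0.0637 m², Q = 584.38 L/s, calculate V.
Formula: Q = A V
Substituting knowns: 584.38 = 0.0637·V·1000
Solving for V: V = (584.38/1000)/0.0637 = 9.174 m/s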